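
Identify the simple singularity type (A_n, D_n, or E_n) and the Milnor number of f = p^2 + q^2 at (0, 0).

Type A_1, Milnor number mu = 1.

The Hessian of f at 0 has rank 2. Corank 0: nondegenerate Morse point, so A_1.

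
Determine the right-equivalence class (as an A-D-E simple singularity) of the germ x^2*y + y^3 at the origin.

D_{4}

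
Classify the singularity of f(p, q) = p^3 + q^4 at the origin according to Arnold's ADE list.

The Hessian of f at 0 has rank 0. Corank 2; j^3 = p^3 is a perfect cube, so E-series; the 4-jet and mu = 6 give E_6.

E6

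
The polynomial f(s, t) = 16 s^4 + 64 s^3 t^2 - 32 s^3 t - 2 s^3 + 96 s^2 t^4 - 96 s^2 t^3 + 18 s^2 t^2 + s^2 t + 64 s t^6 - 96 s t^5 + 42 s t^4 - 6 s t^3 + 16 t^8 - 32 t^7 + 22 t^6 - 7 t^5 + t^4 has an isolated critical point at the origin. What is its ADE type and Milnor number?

Type D_5, Milnor number mu = 5.

The Hessian of f at 0 is [[0, 0], [0, 0]] with rank 0, so corank 2. A Groebner basis of the Jacobian ideal J(f) in C{s,t} is {s*t^2, s*t/9 + t^3, s^2 - 4*s*t/9}; counting standard monomials gives mu = 5. Corank 2; j^3 = -s^2*(2*s - t) has shape L^2 M (L != M), so D-series; mu = 5 gives D_5.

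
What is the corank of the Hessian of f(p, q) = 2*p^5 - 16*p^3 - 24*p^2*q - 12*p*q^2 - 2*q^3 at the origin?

Hessian at 0 has rank 0.

2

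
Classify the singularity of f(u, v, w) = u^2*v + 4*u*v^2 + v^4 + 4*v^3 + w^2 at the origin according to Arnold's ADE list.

D_5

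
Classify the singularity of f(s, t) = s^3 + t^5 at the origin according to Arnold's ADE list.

E_8

The Hessian of f at 0 has rank 0. Corank 2; j^3 = s^3 is a perfect cube, so E-series; the 5-jet and mu = 8 give E_8.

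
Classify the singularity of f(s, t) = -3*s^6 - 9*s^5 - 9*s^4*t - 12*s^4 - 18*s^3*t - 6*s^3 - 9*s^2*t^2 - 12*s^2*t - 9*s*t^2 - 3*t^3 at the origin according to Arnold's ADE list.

The Hessian of f at 0 is [[0, 0], [0, 0]] with rank 0, so corank 2. A Groebner basis of the Jacobian ideal J(f) in C{s,t} is {t^3, s^2 - 3*t^2/2, s*t + 3*t^2/2}; counting standard monomials gives mu = 4. Corank 2; j^3 = -3*(s + t)*(2*s^2 + 2*s*t + t^2) splits into three distinct lines over C (the quadratic factor has nonzero discriminant), so D_4.

D4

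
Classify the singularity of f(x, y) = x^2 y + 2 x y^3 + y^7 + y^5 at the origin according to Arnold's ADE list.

The Hessian of f at 0 has rank 0. Corank 2; j^3 = x^2*y has shape L^2 M (L != M), so D-series; mu = 8 gives D_8.

D_8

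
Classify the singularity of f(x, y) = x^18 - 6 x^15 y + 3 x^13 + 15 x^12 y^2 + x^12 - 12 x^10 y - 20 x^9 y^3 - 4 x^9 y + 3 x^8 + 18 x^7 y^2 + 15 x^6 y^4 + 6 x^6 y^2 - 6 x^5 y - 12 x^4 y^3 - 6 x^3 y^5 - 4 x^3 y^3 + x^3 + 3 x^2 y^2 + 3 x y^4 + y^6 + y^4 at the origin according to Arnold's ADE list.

E_6

The Hessian of f at 0 has rank 0. Corank 2; j^3 = x^3 is a perfect cube, so E-series; the 4-jet and mu = 6 give E_6.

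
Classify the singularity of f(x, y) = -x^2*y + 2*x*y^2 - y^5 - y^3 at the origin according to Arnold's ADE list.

The Hessian of f at 0 has rank 0. Corank 2; j^3 = -y*(x - y)^2 has shape L^2 M (L != M), so D-series; mu = 6 gives D_6.

D_{6}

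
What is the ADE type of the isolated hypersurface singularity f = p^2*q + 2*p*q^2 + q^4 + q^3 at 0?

The Hessian of f at 0 has rank 0. Corank 2; j^3 = q*(p + q)^2 has shape L^2 M (L != M), so D-series; mu = 5 gives D_5.

D_{5}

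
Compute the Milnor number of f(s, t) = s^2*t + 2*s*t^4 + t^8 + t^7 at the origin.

9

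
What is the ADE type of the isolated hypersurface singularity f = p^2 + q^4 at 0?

A3

The Hessian of f at 0 has rank 1. Corank 1: A-series; mu = 3 gives A_3.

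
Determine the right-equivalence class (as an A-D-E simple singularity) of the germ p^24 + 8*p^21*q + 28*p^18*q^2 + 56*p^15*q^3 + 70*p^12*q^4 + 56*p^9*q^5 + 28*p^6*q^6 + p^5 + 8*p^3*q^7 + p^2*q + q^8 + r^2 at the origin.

D9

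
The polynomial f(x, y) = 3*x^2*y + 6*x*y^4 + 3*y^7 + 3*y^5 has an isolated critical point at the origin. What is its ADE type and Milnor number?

Type D_{6}, Milnor number mu = 6.

The Hessian of f at 0 is [[0, 0], [0, 0]] with rank 0, so corank 2. A Groebner basis of the Jacobian ideal J(f) in C{x,y} is {x*y + y^4, x*y^2, x^2 - 5*x*y}; counting standard monomials gives mu = 6. Corank 2; j^3 = 3*x^2*y has shape L^2 M (L != M), so D-series; mu = 6 gives D_6.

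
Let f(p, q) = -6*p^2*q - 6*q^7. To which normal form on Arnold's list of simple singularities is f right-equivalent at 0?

D_{8}

The Hessian of f at 0 has rank 0. Corank 2; j^3 = -6*p^2*q has shape L^2 M (L != M), so D-series; mu = 8 gives D_8.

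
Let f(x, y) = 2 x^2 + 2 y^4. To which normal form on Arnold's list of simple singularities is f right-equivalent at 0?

A_3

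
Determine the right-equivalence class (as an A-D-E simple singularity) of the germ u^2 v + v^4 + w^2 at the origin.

D_{5}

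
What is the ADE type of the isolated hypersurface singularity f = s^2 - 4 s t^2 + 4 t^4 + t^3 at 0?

A_2

The Hessian of f at 0 has rank 1. Corank 1: A-series; mu = 2 gives A_2.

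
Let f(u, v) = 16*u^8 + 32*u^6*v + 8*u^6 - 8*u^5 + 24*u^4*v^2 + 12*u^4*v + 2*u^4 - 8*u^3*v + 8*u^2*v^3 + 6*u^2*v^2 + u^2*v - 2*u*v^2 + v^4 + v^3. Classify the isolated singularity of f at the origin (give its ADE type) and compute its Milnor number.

Type D_{5}, Milnor number mu = 5.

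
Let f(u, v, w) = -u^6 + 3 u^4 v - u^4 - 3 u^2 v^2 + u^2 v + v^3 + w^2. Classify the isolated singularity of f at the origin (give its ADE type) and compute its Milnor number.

The Hessian of f at 0 has rank 1. Corank 2; j^3 = v*(u^2 + v^2) splits into three distinct lines over C (the quadratic factor has nonzero discriminant), so D_4.

Type D_{4}, Milnor number mu = 4.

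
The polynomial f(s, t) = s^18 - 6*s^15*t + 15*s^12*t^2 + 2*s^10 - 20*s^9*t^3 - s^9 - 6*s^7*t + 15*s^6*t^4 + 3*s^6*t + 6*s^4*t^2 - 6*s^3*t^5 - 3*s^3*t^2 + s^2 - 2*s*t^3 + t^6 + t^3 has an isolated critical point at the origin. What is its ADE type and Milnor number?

The Hessian of f at 0 has rank 1. Corank 1: A-series; mu = 2 gives A_2.

Type A_2, Milnor number mu = 2.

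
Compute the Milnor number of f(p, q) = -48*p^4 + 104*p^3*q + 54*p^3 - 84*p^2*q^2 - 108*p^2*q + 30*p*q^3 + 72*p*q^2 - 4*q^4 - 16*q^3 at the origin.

7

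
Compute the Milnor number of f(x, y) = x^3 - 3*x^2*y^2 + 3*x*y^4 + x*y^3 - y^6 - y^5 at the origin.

The Hessian of f at 0 is [[0, 0], [0, 0]] with rank 0, so corank 2. A Groebner basis of the Jacobian ideal J(f) in C{x,y} is {-x^2 + y^4 - y^3/3, x^3, x^2*y + x^2/3 + y^3/9, -x^2 + x*y^2 - y^3/3}; counting standard monomials gives mu = 7. Corank 2; j^3 = x^3 is a perfect cube, so E-series; the 4-jet and mu = 7 give E_7.

7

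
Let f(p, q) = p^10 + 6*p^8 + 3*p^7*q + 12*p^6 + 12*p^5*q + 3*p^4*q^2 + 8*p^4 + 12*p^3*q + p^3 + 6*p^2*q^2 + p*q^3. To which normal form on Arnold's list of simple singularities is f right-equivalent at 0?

E_7

The Hessian of f at 0 has rank 0. Corank 2; j^3 = p^3 is a perfect cube, so E-series; the 4-jet and mu = 7 give E_7.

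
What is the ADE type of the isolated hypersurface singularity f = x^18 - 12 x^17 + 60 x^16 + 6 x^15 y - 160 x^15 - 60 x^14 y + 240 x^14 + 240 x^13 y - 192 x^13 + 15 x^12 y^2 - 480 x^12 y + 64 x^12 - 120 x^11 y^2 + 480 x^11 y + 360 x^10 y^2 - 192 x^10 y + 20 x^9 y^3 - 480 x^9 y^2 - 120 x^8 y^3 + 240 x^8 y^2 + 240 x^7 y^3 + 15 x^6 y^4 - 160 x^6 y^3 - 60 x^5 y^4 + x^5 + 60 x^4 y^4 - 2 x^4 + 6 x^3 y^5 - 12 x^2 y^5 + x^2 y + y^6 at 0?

D_{7}

The Hessian of f at 0 has rank 0. Corank 2; j^3 = x^2*y has shape L^2 M (L != M), so D-series; mu = 7 gives D_7.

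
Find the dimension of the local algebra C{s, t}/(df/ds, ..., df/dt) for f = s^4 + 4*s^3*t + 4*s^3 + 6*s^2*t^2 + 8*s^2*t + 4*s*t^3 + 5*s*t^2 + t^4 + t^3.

5

The Hessian of f at 0 has rank 0. Corank 2; j^3 = (s + t)*(2*s + t)^2 has shape L^2 M (L != M), so D-series; mu = 5 gives D_5.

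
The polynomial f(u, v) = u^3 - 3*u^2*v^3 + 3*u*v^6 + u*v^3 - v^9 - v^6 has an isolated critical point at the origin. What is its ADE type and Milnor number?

Type E_7, Milnor number mu = 7.

The Hessian of f at 0 is [[0, 0], [0, 0]] with rank 0, so corank 2. A Groebner basis of the Jacobian ideal J(f) in C{u,v} is {u^3, u*v^2, 3*u^2 + v^3}; counting standard monomials gives mu = 7. Corank 2; j^3 = u^3 is a perfect cube, so E-series; the 4-jet and mu = 7 give E_7.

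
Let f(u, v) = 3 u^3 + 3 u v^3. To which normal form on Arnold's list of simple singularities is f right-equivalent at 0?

E7

The Hessian of f at 0 has rank 0. Corank 2; j^3 = 3*u^3 is a perfect cube, so E-series; the 4-jet and mu = 7 give E_7.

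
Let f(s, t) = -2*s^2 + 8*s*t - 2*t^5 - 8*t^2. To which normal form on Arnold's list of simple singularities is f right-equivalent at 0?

A_{4}

The Hessian of f at 0 is [[-4, 8], [8, -16]] with rank 1, so corank 1. A Groebner basis of the Jacobian ideal J(f) in C{s,t} is {t^4, s - 2*t}; counting standard monomials gives mu = 4. Corank 1: A-series; mu = 4 gives A_4.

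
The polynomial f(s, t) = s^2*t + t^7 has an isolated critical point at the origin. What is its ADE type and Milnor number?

Type D8, Milnor number mu = 8.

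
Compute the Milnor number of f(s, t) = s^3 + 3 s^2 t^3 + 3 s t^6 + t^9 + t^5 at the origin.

8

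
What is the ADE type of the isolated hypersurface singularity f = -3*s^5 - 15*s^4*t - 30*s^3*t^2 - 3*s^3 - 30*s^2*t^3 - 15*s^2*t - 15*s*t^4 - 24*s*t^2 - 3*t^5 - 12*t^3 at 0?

D6

The Hessian of f at 0 is [[0, 0], [0, 0]] with rank 0, so corank 2. A Groebner basis of the Jacobian ideal J(f) in C{s,t} is {s*t/5 + t^4 + 2*t^2/5, s*t^2 + 2*t^3, s^2 + 3*s*t + 2*t^2}; counting standard monomials gives mu = 6. Corank 2; j^3 = -3*(s + t)*(s + 2*t)^2 has shape L^2 M (L != M), so D-series; mu = 6 gives D_6.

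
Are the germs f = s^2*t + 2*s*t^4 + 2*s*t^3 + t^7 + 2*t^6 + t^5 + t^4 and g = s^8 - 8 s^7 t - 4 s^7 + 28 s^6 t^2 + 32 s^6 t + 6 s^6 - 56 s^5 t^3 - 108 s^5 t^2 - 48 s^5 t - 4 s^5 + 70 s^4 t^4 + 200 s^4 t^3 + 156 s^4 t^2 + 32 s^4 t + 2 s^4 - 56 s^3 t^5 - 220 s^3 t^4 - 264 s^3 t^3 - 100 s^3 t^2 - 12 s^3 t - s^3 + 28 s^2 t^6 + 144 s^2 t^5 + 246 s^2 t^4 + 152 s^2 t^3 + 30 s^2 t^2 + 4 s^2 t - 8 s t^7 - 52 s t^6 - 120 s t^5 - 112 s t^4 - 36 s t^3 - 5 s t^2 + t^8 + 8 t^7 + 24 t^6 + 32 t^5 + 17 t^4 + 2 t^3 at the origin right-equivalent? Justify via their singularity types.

Yes.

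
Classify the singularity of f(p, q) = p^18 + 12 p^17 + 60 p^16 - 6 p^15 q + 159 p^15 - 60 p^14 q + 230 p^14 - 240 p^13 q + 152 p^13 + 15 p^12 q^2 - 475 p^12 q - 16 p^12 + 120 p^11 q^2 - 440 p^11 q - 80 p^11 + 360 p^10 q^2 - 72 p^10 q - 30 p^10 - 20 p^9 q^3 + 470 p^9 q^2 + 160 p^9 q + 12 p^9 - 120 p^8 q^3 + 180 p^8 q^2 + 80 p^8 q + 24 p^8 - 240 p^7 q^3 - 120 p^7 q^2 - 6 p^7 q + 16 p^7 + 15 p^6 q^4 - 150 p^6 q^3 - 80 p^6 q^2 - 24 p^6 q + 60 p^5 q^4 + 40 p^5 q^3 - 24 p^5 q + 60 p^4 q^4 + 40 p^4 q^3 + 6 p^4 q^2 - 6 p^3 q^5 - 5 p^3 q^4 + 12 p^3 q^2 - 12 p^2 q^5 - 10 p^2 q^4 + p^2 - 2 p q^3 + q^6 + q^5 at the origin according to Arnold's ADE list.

A4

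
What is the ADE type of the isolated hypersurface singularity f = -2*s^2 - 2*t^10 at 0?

A_9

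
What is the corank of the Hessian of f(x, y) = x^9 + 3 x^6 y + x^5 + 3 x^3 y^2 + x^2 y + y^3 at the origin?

2

The Hessian at 0 is [[0, 0], [0, 0]] of rank 0; hence corank 2.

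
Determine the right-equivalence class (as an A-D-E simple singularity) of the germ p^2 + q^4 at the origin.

The Hessian of f at 0 is [[2, 0], [0, 0]] with rank 1, so corank 1. A Groebner basis of the Jacobian ideal J(f) in C{p,q} is {q^3, p}; counting standard monomials gives mu = 3. Corank 1: A-series; mu = 3 gives A_3.

A3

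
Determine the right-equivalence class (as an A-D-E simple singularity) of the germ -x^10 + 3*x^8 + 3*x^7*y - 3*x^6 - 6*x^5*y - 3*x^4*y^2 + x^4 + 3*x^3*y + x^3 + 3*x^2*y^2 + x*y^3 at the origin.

E_7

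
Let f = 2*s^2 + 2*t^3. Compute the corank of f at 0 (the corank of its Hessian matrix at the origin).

1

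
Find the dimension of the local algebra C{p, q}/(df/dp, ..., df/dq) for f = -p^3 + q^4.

6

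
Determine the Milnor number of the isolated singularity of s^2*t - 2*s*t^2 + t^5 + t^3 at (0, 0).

6

The Hessian of f at 0 has rank 0. Corank 2; j^3 = t*(s - t)^2 has shape L^2 M (L != M), so D-series; mu = 6 gives D_6.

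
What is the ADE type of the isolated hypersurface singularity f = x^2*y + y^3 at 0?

D_4

The Hessian of f at 0 has rank 0. Corank 2; j^3 = y*(x^2 + y^2) splits into three distinct lines over C (the quadratic factor has nonzero discriminant), so D_4.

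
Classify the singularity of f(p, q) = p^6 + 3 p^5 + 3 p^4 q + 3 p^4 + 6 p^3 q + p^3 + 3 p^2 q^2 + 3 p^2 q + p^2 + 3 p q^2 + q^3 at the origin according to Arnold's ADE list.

The Hessian of f at 0 is [[2, 0], [0, 0]] with rank 1, so corank 1. A Groebner basis of the Jacobian ideal J(f) in C{p,q} is {q^2, p}; counting standard monomials gives mu = 2. Corank 1: A-series; mu = 2 gives A_2.

A2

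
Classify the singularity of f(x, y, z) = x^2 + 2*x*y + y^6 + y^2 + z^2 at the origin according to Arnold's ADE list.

A5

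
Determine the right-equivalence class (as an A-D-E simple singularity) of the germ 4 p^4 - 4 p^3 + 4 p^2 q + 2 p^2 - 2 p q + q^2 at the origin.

The Hessian of f at 0 is [[4, -2], [-2, 2]] with rank 2, so corank 0. A Groebner basis of the Jacobian ideal J(f) in C{p,q} is {p, q}; counting standard monomials gives mu = 1. Corank 0: nondegenerate Morse point, so A_1.

A_{1}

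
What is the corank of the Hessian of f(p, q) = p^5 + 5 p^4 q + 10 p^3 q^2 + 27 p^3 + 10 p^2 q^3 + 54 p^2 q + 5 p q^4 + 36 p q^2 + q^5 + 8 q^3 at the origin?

2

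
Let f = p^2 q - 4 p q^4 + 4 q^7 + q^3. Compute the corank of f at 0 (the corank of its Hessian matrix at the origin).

2

Hessian at 0 has rank 0.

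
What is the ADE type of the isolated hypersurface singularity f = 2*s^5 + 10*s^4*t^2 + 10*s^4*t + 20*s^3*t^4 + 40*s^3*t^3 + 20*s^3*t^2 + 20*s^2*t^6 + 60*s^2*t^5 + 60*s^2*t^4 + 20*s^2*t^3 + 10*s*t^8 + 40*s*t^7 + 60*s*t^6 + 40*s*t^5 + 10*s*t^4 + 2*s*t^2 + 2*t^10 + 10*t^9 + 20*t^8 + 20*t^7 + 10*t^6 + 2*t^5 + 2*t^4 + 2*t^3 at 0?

The Hessian of f at 0 has rank 0. Corank 2; j^3 = 2*t^2*(s + t) has shape L^2 M (L != M), so D-series; mu = 6 gives D_6.

D_6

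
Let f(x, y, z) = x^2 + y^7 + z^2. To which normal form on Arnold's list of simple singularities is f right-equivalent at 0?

The Hessian of f at 0 has rank 2. Corank 1: A-series; mu = 6 gives A_6.

A_6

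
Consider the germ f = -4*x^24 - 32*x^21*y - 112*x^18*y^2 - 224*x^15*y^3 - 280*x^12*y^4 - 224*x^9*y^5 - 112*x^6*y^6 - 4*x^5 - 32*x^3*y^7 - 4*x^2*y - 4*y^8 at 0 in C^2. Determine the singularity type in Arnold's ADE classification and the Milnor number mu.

Type D9, Milnor number mu = 9.

The Hessian of f at 0 has rank 0. Corank 2; j^3 = -4*x^2*y has shape L^2 M (L != M), so D-series; mu = 9 gives D_9.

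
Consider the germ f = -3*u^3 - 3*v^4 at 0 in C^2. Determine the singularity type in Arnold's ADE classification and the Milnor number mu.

Type E6, Milnor number mu = 6.

The Hessian of f at 0 is [[0, 0], [0, 0]] with rank 0, so corank 2. A Groebner basis of the Jacobian ideal J(f) in C{u,v} is {v^3, u^2}; counting standard monomials gives mu = 6. Corank 2; j^3 = -3*u^3 is a perfect cube, so E-series; the 4-jet and mu = 6 give E_6.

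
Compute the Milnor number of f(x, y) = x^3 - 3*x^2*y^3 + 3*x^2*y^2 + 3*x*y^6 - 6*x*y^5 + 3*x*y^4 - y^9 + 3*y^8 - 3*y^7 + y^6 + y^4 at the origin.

6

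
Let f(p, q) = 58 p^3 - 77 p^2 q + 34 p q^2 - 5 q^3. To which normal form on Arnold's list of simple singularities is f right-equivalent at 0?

D_{4}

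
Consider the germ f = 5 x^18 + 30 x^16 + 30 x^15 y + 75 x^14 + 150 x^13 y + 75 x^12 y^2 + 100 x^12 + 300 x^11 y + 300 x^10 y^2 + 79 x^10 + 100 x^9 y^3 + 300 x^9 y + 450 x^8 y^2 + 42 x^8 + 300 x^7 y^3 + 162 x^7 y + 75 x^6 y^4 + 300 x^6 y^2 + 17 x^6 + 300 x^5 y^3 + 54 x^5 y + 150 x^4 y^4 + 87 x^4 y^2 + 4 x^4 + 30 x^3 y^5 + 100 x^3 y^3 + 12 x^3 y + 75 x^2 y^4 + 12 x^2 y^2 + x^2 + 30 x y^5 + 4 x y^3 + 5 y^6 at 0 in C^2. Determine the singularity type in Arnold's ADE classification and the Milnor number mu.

Type A_{5}, Milnor number mu = 5.

The Hessian of f at 0 has rank 1. Corank 1: A-series; mu = 5 gives A_5.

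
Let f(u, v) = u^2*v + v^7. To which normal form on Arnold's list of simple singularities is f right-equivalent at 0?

D8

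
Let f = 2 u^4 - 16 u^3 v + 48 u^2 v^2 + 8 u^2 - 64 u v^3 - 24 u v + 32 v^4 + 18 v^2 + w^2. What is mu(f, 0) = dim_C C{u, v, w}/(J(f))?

3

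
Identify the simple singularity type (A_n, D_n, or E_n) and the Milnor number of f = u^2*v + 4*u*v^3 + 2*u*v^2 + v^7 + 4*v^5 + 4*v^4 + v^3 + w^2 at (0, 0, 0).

Type D8, Milnor number mu = 8.

The Hessian of f at 0 is [[0, 0, 0], [0, 0, 0], [0, 0, 2]] with rank 1, so corank 2. A Groebner basis of the Jacobian ideal J(f) in C{u,v,w} is {u^2*v^2 - u^2*v + 4*u^2/7 - 5*u*v^2/14 + 23*u*v/28 + v^2/4, u^3 + 3*u^2*v - 8*u^2/7 + 5*u*v^2/7 - 23*u*v/14 - v^2/2, u*v/2 + v^3 + v^2/2, w}; counting standard monomials gives mu = 8. Corank 2; j^3 = v*(u + v)^2 has shape L^2 M (L != M), so D-series; mu = 8 gives D_8.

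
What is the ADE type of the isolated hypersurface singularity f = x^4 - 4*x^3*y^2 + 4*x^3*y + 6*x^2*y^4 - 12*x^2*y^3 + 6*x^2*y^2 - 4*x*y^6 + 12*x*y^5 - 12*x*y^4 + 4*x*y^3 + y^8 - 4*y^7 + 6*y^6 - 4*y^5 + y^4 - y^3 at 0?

The Hessian of f at 0 has rank 0. Corank 2; j^3 = -y^3 is a perfect cube, so E-series; the 4-jet and mu = 6 give E_6.

E6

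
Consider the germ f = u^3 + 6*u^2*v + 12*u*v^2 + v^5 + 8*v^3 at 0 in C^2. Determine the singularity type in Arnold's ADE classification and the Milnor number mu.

Type E8, Milnor number mu = 8.

The Hessian of f at 0 is [[0, 0], [0, 0]] with rank 0, so corank 2. A Groebner basis of the Jacobian ideal J(f) in C{u,v} is {v^4, u^2 + 4*u*v + 4*v^2}; counting standard monomials gives mu = 8. Corank 2; j^3 = (u + 2*v)^3 is a perfect cube, so E-series; the 5-jet and mu = 8 give E_8.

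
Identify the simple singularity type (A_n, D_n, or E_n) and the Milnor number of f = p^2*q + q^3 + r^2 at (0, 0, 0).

Type D_4, Milnor number mu = 4.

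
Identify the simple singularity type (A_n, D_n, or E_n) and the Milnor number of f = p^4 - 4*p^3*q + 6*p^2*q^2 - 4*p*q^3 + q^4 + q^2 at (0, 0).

Type A_3, Milnor number mu = 3.

The Hessian of f at 0 has rank 1. Corank 1: A-series; mu = 3 gives A_3.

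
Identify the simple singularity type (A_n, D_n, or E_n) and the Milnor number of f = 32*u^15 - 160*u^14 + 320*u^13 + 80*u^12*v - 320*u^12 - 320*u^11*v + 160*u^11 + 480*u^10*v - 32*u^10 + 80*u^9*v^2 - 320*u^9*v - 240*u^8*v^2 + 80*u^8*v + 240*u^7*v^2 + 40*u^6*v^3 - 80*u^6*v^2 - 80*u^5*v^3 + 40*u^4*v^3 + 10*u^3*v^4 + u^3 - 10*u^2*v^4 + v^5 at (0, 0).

The Hessian of f at 0 is [[0, 0], [0, 0]] with rank 0, so corank 2. A Groebner basis of the Jacobian ideal J(f) in C{u,v} is {v^4, u^2}; counting standard monomials gives mu = 8. Corank 2; j^3 = u^3 is a perfect cube, so E-series; the 5-jet and mu = 8 give E_8.

Type E8, Milnor number mu = 8.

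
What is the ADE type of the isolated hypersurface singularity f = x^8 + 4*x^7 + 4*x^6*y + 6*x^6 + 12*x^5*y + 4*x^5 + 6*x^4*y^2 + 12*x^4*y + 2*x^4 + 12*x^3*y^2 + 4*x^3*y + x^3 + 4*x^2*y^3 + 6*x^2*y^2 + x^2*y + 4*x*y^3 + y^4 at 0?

D_{5}

The Hessian of f at 0 has rank 0. Corank 2; j^3 = x^2*(x + y) has shape L^2 M (L != M), so D-series; mu = 5 gives D_5.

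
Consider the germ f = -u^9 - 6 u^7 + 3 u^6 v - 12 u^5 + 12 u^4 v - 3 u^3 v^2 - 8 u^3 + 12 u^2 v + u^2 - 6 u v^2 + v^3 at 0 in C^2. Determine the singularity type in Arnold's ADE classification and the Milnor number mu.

Type A_2, Milnor number mu = 2.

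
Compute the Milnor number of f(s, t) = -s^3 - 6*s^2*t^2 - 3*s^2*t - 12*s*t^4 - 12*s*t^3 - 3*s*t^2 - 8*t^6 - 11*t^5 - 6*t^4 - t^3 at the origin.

The Hessian of f at 0 is [[0, 0], [0, 0]] with rank 0, so corank 2. A Groebner basis of the Jacobian ideal J(f) in C{s,t} is {t^4, s^3 + 3*s^2*t - 3*s^2/4 - 3*s*t/2 - 2*t^3 - 3*t^2/4, s^2/4 + s*t^2 + s*t/2 + t^3 + t^2/4}; counting standard monomials gives mu = 8. Corank 2; j^3 = -(s + t)^3 is a perfect cube, so E-series; the 5-jet and mu = 8 give E_8.

8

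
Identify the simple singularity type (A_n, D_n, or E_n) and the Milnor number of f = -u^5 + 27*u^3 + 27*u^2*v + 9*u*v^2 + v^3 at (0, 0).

Type E_8, Milnor number mu = 8.

The Hessian of f at 0 is [[0, 0], [0, 0]] with rank 0, so corank 2. A Groebner basis of the Jacobian ideal J(f) in C{u,v} is {v^5, u*v^3 + v^4/4, u^2 + 2*u*v/3 + v^2/9}; counting standard monomials gives mu = 8. Corank 2; j^3 = (3*u + v)^3 is a perfect cube, so E-series; the 5-jet and mu = 8 give E_8.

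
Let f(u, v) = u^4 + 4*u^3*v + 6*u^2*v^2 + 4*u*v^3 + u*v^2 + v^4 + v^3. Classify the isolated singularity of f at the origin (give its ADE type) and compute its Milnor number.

The Hessian of f at 0 has rank 0. Corank 2; j^3 = v^2*(u + v) has shape L^2 M (L != M), so D-series; mu = 5 gives D_5.

Type D5, Milnor number mu = 5.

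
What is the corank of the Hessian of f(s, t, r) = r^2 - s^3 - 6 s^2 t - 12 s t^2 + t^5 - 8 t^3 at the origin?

2

Hessian at 0 has rank 1.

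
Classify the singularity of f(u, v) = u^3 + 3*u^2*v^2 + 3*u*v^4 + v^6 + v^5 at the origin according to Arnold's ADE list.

E8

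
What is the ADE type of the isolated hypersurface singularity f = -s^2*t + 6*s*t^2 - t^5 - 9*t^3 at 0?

D_{6}

The Hessian of f at 0 is [[0, 0], [0, 0]] with rank 0, so corank 2. A Groebner basis of the Jacobian ideal J(f) in C{s,t} is {s^2/5 + t^4 - 9*t^2/5, s^3 - 27*t^3, s*t - 3*t^2}; counting standard monomials gives mu = 6. Corank 2; j^3 = -t*(s - 3*t)^2 has shape L^2 M (L != M), so D-series; mu = 6 gives D_6.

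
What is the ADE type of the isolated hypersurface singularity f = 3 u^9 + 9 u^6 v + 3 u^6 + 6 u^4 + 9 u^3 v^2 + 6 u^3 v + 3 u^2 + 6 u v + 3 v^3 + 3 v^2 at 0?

A_{2}

The Hessian of f at 0 is [[6, 6], [6, 6]] with rank 1, so corank 1. A Groebner basis of the Jacobian ideal J(f) in C{u,v} is {v^2, u + v}; counting standard monomials gives mu = 2. Corank 1: A-series; mu = 2 gives A_2.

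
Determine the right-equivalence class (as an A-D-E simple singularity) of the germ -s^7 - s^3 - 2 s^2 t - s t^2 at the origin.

D8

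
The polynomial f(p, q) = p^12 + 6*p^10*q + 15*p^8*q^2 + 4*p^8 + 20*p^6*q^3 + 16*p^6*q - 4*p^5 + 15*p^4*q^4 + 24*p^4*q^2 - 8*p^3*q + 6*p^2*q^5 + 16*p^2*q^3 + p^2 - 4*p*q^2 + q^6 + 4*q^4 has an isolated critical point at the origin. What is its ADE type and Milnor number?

The Hessian of f at 0 has rank 1. Corank 1: A-series; mu = 5 gives A_5.

Type A_{5}, Milnor number mu = 5.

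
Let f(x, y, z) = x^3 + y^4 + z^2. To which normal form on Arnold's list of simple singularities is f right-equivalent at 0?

E6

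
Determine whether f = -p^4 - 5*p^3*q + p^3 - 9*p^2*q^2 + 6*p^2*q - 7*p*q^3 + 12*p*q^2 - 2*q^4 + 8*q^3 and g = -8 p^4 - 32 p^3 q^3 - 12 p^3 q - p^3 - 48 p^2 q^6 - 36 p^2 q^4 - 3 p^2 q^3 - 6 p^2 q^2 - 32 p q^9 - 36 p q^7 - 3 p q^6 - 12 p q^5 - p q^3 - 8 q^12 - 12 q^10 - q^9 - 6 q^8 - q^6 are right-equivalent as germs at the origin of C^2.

Yes.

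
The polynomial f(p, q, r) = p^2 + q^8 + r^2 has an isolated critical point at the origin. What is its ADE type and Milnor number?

Type A_7, Milnor number mu = 7.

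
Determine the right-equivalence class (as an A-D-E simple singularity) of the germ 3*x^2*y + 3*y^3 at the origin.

The Hessian of f at 0 is [[0, 0], [0, 0]] with rank 0, so corank 2. A Groebner basis of the Jacobian ideal J(f) in C{x,y} is {y^3, x^2 + 3*y^2, x*y}; counting standard monomials gives mu = 4. Corank 2; j^3 = 3*y*(x^2 + y^2) splits into three distinct lines over C (the quadratic factor has nonzero discriminant), so D_4.

D4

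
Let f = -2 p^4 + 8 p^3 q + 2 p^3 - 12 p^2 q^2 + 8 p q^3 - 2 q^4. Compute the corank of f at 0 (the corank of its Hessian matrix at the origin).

2

Hessian at 0 has rank 0.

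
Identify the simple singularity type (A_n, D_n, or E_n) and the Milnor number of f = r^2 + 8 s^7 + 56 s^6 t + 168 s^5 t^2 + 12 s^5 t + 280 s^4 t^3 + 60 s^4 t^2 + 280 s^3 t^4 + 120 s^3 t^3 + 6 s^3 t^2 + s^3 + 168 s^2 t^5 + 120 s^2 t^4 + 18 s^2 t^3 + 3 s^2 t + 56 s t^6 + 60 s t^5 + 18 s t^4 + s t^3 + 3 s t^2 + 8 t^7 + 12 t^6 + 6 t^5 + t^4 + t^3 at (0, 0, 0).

Type E7, Milnor number mu = 7.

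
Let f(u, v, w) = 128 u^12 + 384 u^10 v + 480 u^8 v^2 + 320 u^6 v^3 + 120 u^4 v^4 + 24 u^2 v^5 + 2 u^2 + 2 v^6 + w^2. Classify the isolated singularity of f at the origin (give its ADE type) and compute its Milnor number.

Type A5, Milnor number mu = 5.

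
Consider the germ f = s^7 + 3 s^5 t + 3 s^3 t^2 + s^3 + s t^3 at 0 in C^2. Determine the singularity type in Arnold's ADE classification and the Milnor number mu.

The Hessian of f at 0 has rank 0. Corank 2; j^3 = s^3 is a perfect cube, so E-series; the 4-jet and mu = 7 give E_7.

Type E7, Milnor number mu = 7.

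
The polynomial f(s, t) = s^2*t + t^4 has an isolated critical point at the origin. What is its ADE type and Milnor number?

The Hessian of f at 0 has rank 0. Corank 2; j^3 = s^2*t has shape L^2 M (L != M), so D-series; mu = 5 gives D_5.

Type D5, Milnor number mu = 5.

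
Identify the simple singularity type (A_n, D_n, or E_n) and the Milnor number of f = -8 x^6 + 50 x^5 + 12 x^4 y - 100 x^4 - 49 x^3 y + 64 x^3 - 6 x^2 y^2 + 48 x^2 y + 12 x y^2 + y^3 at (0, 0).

The Hessian of f at 0 has rank 0. Corank 2; j^3 = (4*x + y)^3 is a perfect cube, so E-series; the 4-jet and mu = 7 give E_7.

Type E_7, Milnor number mu = 7.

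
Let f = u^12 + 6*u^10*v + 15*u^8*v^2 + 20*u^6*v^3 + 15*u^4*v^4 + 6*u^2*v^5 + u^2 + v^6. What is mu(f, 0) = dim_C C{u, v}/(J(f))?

5

The Hessian of f at 0 has rank 1. Corank 1: A-series; mu = 5 gives A_5.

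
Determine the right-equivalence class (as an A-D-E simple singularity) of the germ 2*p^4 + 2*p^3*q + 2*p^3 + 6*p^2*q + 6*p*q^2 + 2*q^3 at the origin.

The Hessian of f at 0 has rank 0. Corank 2; j^3 = 2*(p + q)^3 is a perfect cube, so E-series; the 4-jet and mu = 7 give E_7.

E_7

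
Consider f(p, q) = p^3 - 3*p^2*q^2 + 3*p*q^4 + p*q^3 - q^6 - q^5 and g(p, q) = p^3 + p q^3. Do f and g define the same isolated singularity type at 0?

The Hessian of f at 0 has rank 0. Corank 2; j^3 = p^3 is a perfect cube, so E-series; the 4-jet and mu = 7 give E_7. The Hessian of g at 0 has rank 0. Corank 2; j^3 = p^3 is a perfect cube, so E-series; the 4-jet and mu = 7 give E_7. Both have type E_7, hence right-equivalent.

Yes.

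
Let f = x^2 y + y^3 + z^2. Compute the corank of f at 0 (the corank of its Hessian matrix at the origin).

2

The Hessian at 0 is [[0, 0, 0], [0, 0, 0], [0, 0, 2]] of rank 1; hence corank 2.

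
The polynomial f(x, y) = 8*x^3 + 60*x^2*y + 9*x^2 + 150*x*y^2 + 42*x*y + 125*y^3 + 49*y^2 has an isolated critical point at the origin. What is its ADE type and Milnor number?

Type A_{2}, Milnor number mu = 2.

The Hessian of f at 0 has rank 1. Corank 1: A-series; mu = 2 gives A_2.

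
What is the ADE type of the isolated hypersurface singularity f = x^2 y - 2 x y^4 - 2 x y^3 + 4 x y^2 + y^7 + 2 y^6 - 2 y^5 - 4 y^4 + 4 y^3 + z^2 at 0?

D_{6}

The Hessian of f at 0 is [[0, 0, 0], [0, 0, 0], [0, 0, 2]] with rank 1, so corank 2. A Groebner basis of the Jacobian ideal J(f) in C{x,y,z} is {x^3 + 5*x^2 + 28*x*y + 36*y^2, x^2*y - 2*x^2 - 12*x*y - 16*y^2, 3*x^2/4 + x*y^2 + 5*x*y + 7*y^2, -x^2/4 - 2*x*y + y^3 - 3*y^2, z}; counting standard monomials gives mu = 6. Corank 2; j^3 = y*(x + 2*y)^2 has shape L^2 M (L != M), so D-series; mu = 6 gives D_6.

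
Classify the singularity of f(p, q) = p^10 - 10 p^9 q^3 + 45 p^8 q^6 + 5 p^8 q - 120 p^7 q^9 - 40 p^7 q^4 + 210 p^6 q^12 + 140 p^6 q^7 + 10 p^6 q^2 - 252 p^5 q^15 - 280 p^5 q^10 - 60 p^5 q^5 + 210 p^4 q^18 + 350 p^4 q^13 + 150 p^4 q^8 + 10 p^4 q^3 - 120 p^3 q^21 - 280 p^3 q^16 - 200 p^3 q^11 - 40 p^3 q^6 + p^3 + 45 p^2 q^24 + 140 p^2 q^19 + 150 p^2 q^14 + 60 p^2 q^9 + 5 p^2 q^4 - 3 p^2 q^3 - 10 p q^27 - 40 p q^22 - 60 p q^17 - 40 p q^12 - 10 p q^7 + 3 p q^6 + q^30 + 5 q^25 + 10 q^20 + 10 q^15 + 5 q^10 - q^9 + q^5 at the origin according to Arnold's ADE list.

E8

The Hessian of f at 0 is [[0, 0], [0, 0]] with rank 0, so corank 2. A Groebner basis of the Jacobian ideal J(f) in C{p,q} is {-p^2/2 + p*q^3, q^4, p^3, p^2*q}; counting standard monomials gives mu = 8. Corank 2; j^3 = p^3 is a perfect cube, so E-series; the 5-jet and mu = 8 give E_8.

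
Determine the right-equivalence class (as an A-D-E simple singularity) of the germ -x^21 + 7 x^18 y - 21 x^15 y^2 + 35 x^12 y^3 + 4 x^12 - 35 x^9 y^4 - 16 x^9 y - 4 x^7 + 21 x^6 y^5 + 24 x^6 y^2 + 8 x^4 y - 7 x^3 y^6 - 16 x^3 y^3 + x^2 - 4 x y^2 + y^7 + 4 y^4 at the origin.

A_6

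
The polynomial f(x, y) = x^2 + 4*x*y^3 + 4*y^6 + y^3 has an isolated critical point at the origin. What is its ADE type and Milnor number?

The Hessian of f at 0 is [[2, 0], [0, 0]] with rank 1, so corank 1. A Groebner basis of the Jacobian ideal J(f) in C{x,y} is {y^2, x}; counting standard monomials gives mu = 2. Corank 1: A-series; mu = 2 gives A_2.

Type A_{2}, Milnor number mu = 2.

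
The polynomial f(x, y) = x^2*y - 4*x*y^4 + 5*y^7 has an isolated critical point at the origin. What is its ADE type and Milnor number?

Type D8, Milnor number mu = 8.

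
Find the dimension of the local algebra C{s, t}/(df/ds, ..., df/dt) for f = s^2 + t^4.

3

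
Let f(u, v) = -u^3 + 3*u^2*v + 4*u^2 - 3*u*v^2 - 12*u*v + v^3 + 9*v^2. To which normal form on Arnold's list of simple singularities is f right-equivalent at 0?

A_2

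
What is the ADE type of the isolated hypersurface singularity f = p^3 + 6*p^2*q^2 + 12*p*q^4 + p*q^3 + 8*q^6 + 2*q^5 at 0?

E7

The Hessian of f at 0 is [[0, 0], [0, 0]] with rank 0, so corank 2. A Groebner basis of the Jacobian ideal J(f) in C{p,q} is {-p^2/4 + q^4 - q^3/12, p^3, p^2*q + p^2/12 + q^3/36, p^2/2 + p*q^2 + q^3/6}; counting standard monomials gives mu = 7. Corank 2; j^3 = p^3 is a perfect cube, so E-series; the 4-jet and mu = 7 give E_7.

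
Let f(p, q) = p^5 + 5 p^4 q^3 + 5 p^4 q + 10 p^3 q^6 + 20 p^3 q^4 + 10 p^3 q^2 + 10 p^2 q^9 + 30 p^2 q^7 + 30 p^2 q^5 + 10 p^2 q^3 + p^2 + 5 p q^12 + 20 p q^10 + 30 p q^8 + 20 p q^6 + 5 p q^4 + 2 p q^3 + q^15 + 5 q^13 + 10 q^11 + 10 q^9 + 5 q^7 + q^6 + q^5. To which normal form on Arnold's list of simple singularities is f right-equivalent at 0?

A4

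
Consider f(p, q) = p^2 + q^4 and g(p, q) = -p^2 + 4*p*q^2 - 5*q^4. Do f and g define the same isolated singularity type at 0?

The Hessian of f at 0 is [[2, 0], [0, 0]] with rank 1, so corank 1. A Groebner basis of the Jacobian ideal J(f) in C{p,q} is {q^3, p}; counting standard monomials gives mu = 3. Corank 1: A-series; mu = 3 gives A_3. The Hessian of g at 0 is [[-2, 0], [0, 0]] with rank 1, so corank 1. A Groebner basis of the Jacobian ideal J(g) in C{p,q} is {p^2, p*q, -p/2 + q^2}; counting standard monomials gives mu = 3. Corank 1: A-series; mu = 3 gives A_3. Both have type A_3, hence right-equivalent.

Yes.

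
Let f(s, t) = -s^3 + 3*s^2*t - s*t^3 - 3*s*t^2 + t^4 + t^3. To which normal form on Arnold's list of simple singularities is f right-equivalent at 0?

The Hessian of f at 0 has rank 0. Corank 2; j^3 = -(s - t)^3 is a perfect cube, so E-series; the 4-jet and mu = 7 give E_7.

E7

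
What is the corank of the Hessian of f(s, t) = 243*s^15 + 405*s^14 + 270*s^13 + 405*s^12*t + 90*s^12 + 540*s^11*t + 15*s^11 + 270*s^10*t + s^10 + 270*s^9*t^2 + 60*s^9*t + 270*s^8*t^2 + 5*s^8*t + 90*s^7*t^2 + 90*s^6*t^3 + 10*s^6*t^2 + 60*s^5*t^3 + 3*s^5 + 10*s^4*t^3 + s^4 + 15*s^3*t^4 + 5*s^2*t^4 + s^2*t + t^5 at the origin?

Hessian at 0 has rank 0.

2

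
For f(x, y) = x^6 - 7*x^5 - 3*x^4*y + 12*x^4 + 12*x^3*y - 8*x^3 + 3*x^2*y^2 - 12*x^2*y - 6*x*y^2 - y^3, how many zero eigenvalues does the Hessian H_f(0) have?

2

The Hessian at 0 is [[0, 0], [0, 0]] of rank 0; hence corank 2.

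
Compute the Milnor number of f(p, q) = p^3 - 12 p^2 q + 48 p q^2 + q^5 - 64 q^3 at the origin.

8

The Hessian of f at 0 has rank 0. Corank 2; j^3 = (p - 4*q)^3 is a perfect cube, so E-series; the 5-jet and mu = 8 give E_8.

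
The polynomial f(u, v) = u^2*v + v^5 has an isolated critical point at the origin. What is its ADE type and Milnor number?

The Hessian of f at 0 is [[0, 0], [0, 0]] with rank 0, so corank 2. A Groebner basis of the Jacobian ideal J(f) in C{u,v} is {u^2/5 + v^4, u^3, u*v}; counting standard monomials gives mu = 6. Corank 2; j^3 = u^2*v has shape L^2 M (L != M), so D-series; mu = 6 gives D_6.

Type D_6, Milnor number mu = 6.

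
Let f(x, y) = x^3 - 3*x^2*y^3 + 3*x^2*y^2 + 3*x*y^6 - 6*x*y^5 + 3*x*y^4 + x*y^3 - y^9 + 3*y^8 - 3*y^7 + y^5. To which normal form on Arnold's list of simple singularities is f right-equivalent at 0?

E7

The Hessian of f at 0 is [[0, 0], [0, 0]] with rank 0, so corank 2. A Groebner basis of the Jacobian ideal J(f) in C{x,y} is {-x^2 + y^4 - y^3/3, x^3, x^2*y + x^2/3 + y^3/9, x^2 + x*y^2 + y^3/3}; counting standard monomials gives mu = 7. Corank 2; j^3 = x^3 is a perfect cube, so E-series; the 4-jet and mu = 7 give E_7.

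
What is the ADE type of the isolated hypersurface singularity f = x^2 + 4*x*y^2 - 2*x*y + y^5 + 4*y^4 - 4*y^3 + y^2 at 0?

The Hessian of f at 0 has rank 1. Corank 1: A-series; mu = 4 gives A_4.

A_4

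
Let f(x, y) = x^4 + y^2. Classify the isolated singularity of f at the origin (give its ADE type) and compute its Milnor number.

Type A3, Milnor number mu = 3.

The Hessian of f at 0 is [[0, 0], [0, 2]] with rank 1, so corank 1. A Groebner basis of the Jacobian ideal J(f) in C{x,y} is {x^3, y}; counting standard monomials gives mu = 3. Corank 1: A-series; mu = 3 gives A_3.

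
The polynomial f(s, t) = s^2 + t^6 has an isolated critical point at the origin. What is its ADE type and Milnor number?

The Hessian of f at 0 has rank 1. Corank 1: A-series; mu = 5 gives A_5.

Type A_5, Milnor number mu = 5.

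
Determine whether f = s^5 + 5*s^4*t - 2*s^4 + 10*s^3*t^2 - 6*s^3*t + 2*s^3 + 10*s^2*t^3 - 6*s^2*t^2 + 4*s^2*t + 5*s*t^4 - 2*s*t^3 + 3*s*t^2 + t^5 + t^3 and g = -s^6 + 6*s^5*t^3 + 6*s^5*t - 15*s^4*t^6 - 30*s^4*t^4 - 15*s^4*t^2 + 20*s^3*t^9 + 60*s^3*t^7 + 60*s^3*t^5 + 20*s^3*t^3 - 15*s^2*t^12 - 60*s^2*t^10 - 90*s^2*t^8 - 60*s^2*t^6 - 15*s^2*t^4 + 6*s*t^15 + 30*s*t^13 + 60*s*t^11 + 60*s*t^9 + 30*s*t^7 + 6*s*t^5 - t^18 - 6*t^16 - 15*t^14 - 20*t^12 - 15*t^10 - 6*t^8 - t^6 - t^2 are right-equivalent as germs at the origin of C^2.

No.

The Hessian of f at 0 is [[0, 0], [0, 0]] with rank 0, so corank 2. A Groebner basis of the Jacobian ideal J(f) in C{s,t} is {t^3, s^2 - 3*t^2/2, s*t + 3*t^2/2}; counting standard monomials gives mu = 4. Corank 2; j^3 = (s + t)*(2*s^2 + 2*s*t + t^2) splits into three distinct lines over C (the quadratic factor has nonzero discriminant), so D_4. The Hessian of g at 0 is [[0, 0], [0, -2]] with rank 1, so corank 1. A Groebner basis of the Jacobian ideal J(g) in C{s,t} is {s^5, t}; counting standard monomials gives mu = 5. Corank 1: A-series; mu = 5 gives A_5. f is D_4 but g is A_5, hence not right-equivalent.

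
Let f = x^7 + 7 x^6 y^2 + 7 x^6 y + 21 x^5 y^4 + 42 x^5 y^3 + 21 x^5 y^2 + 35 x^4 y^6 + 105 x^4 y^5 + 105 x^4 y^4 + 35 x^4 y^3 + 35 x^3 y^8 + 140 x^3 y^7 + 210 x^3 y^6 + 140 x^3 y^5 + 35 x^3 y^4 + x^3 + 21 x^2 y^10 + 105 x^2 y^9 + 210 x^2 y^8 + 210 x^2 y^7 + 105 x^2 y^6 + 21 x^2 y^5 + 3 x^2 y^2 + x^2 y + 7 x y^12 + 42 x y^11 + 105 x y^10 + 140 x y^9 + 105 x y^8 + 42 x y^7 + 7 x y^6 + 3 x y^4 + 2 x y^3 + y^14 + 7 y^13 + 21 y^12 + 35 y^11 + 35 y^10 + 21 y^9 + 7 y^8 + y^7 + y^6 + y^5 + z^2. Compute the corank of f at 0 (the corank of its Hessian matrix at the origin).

The Hessian at 0 is [[0, 0, 0], [0, 0, 0], [0, 0, 2]] of rank 1; hence corank 2.

2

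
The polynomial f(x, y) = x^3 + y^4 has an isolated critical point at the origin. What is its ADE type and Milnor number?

The Hessian of f at 0 has rank 0. Corank 2; j^3 = x^3 is a perfect cube, so E-series; the 4-jet and mu = 6 give E_6.

Type E_6, Milnor number mu = 6.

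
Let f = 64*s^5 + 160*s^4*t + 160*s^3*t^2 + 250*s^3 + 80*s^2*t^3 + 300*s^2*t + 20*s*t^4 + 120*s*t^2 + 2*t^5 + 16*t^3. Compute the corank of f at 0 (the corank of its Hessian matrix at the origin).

Hessian at 0 has rank 0.

2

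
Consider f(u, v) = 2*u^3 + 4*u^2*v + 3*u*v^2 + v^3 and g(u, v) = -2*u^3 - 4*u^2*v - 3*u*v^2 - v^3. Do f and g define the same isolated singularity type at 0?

The Hessian of f at 0 is [[0, 0], [0, 0]] with rank 0, so corank 2. A Groebner basis of the Jacobian ideal J(f) in C{u,v} is {v^3, u^2 - 3*v^2/2, u*v + 3*v^2/2}; counting standard monomials gives mu = 4. Corank 2; j^3 = (u + v)*(2*u^2 + 2*u*v + v^2) splits into three distinct lines over C (the quadratic factor has nonzero discriminant), so D_4. The Hessian of g at 0 is [[0, 0], [0, 0]] with rank 0, so corank 2. A Groebner basis of the Jacobian ideal J(g) in C{u,v} is {v^3, u^2 - 3*v^2/2, u*v + 3*v^2/2}; counting standard monomials gives mu = 4. Corank 2; j^3 = -(u + v)*(2*u^2 + 2*u*v + v^2) splits into three distinct lines over C (the quadratic factor has nonzero discriminant), so D_4. Both have type D_4, hence right-equivalent.

Yes.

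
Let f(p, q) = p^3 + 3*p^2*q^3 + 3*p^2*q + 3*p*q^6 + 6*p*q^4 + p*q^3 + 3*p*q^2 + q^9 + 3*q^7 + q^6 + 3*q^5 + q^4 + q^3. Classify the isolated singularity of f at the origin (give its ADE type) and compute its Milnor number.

Type E_7, Milnor number mu = 7.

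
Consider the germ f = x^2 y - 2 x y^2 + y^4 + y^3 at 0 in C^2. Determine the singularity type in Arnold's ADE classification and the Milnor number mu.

The Hessian of f at 0 has rank 0. Corank 2; j^3 = y*(x - y)^2 has shape L^2 M (L != M), so D-series; mu = 5 gives D_5.

Type D_5, Milnor number mu = 5.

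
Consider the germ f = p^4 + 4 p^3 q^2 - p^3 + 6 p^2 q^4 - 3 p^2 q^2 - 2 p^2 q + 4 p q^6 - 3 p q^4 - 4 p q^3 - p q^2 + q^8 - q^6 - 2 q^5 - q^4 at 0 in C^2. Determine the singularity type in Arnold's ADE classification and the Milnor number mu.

Type D5, Milnor number mu = 5.

The Hessian of f at 0 has rank 0. Corank 2; j^3 = -p*(p + q)^2 has shape L^2 M (L != M), so D-series; mu = 5 gives D_5.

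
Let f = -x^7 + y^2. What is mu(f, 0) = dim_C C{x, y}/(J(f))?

The Hessian of f at 0 is [[0, 0], [0, 2]] with rank 1, so corank 1. A Groebner basis of the Jacobian ideal J(f) in C{x,y} is {x^6, y}; counting standard monomials gives mu = 6. Corank 1: A-series; mu = 6 gives A_6.

6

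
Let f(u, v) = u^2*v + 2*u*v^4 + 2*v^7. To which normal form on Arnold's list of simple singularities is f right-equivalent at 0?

D_8

The Hessian of f at 0 has rank 0. Corank 2; j^3 = u^2*v has shape L^2 M (L != M), so D-series; mu = 8 gives D_8.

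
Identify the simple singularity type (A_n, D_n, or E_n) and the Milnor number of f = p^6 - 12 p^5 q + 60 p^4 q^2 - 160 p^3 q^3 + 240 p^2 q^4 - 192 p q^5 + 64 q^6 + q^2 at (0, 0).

The Hessian of f at 0 is [[0, 0], [0, 2]] with rank 1, so corank 1. A Groebner basis of the Jacobian ideal J(f) in C{p,q} is {p^5, q}; counting standard monomials gives mu = 5. Corank 1: A-series; mu = 5 gives A_5.

Type A5, Milnor number mu = 5.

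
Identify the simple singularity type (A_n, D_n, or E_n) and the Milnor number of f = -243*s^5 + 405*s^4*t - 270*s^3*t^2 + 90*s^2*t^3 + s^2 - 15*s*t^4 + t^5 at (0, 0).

Type A4, Milnor number mu = 4.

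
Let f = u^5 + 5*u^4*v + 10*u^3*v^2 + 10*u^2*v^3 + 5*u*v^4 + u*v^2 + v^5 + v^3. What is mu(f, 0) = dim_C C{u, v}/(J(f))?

The Hessian of f at 0 is [[0, 0], [0, 0]] with rank 0, so corank 2. A Groebner basis of the Jacobian ideal J(f) in C{u,v} is {u^4 + v^2/5, v^3, u*v + v^2}; counting standard monomials gives mu = 6. Corank 2; j^3 = v^2*(u + v) has shape L^2 M (L != M), so D-series; mu = 6 gives D_6.

6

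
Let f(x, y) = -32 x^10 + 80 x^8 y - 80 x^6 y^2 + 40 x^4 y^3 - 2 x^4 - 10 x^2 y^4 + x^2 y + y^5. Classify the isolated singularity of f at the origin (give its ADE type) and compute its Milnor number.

Type D_{6}, Milnor number mu = 6.

The Hessian of f at 0 has rank 0. Corank 2; j^3 = x^2*y has shape L^2 M (L != M), so D-series; mu = 6 gives D_6.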